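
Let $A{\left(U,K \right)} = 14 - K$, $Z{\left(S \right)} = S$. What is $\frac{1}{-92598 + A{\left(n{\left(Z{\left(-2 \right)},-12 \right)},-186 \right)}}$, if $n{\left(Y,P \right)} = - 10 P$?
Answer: $- \frac{1}{92398} \approx -1.0823 \cdot 10^{-5}$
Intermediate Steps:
$\frac{1}{-92598 + A{\left(n{\left(Z{\left(-2 \right)},-12 \right)},-186 \right)}} = \frac{1}{-92598 + \left(14 - -186\right)} = \frac{1}{-92598 + \left(14 + 186\right)} = \frac{1}{-92598 + 200} = \frac{1}{-92398} = - \frac{1}{92398}$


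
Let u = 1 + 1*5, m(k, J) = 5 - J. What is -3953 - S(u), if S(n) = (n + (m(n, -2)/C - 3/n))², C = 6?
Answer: -35977/9 ≈ -3997.4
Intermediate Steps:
u = 6 (u = 1 + 5 = 6)
S(n) = (7/6 + n - 3/n)² (S(n) = (n + ((5 - 1*(-2))/6 - 3/n))² = (n + ((5 + 2)*(⅙) - 3/n))² = (n + (7*(⅙) - 3/n))² = (n + (7/6 - 3/n))² = (7/6 + n - 3/n)²)
-3953 - S(u) = -3953 - (-18 + 6*6² + 7*6)²/(36*6²) = -3953 - (-18 + 6*36 + 42)²/(36*36) = -3953 - (-18 + 216 + 42)²/(36*36) = -3953 - 240²/(36*36) = -3953 - 57600/(36*36) = -3953 - 1*400/9 = -3953 - 400/9 = -35977/9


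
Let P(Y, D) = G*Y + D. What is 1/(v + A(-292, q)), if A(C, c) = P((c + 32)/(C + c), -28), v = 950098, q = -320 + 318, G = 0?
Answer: 1/950070 ≈ 1.0526e-6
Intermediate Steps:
P(Y, D) = D (P(Y, D) = 0*Y + D = 0 + D = D)
q = -2
A(C, c) = -28
1/(v + A(-292, q)) = 1/(950098 - 28) = 1/950070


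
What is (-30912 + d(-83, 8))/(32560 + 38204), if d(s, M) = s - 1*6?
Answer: -31001/70764 ≈ -0.43809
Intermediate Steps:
d(s, M) = -6 + s (d(s, M) = s - 6 = -6 + s)
(-30912 + d(-83, 8))/(32560 + 38204) = (-30912 + (-6 - 83))/(32560 + 38204) = (-30912 - 89)/70764 = -31001*1/70764 = -31001/70764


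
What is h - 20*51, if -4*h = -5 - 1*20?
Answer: -4055/4 ≈ -1013.8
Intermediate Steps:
h = 25/4 (h = -(-5 - 1*20)/4 = -(-5 - 20)/4 = -¼*(-25) = 25/4 ≈ 6.2500)
h - 20*51 = 25/4 - 20*51 = 25/4 - 1020 = -4055/4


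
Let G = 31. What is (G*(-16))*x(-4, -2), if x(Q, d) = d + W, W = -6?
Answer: 3968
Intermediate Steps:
x(Q, d) = -6 + d (x(Q, d) = d - 6 = -6 + d)
(G*(-16))*x(-4, -2) = (31*(-16))*(-6 - 2) = -496*(-8) = 3968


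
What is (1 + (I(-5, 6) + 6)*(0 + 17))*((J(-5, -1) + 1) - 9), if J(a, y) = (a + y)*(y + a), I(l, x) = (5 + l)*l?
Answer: 2884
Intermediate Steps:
I(l, x) = l*(5 + l)
J(a, y) = (a + y)² (J(a, y) = (a + y)*(a + y) = (a + y)²)
(1 + (I(-5, 6) + 6)*(0 + 17))*((J(-5, -1) + 1) - 9) = (1 + (-5*(5 - 5) + 6)*(0 + 17))*(((-5 - 1)² + 1) - 9) = (1 + (-5*0 + 6)*17)*(((-6)² + 1) - 9) = (1 + (0 + 6)*17)*((36 + 1) - 9) = (1 + 6*17)*(37 - 9) = (1 + 102)*28 = 103*28 = 2884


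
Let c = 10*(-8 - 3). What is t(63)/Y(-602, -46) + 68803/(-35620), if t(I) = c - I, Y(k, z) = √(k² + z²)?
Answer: -68803/35620 - 173*√91130/182260 ≈ -2.2181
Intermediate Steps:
c = -110 (c = 10*(-11) = -110)
t(I) = -110 - I
t(63)/Y(-602, -46) + 68803/(-35620) = (-110 - 1*63)/(√((-602)² + (-46)²)) + 68803/(-35620) = (-110 - 63)/(√(362404 + 2116)) + 68803*(-1/35620) = -173*√91130/182260 - 68803/35620 = -68803/35620 - 173*√91130/182260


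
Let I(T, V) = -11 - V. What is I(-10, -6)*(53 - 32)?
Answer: -105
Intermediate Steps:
I(-10, -6)*(53 - 32) = (-11 - 1*(-6))*(53 - 32) = (-11 + 6)*21 = -5*21 = -105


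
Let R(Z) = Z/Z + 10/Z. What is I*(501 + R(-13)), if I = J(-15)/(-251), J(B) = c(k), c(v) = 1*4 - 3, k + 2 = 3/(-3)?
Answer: -6516/3263 ≈ -1.9969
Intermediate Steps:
k = -3 (k = -2 + 3/(-3) = -2 + 3*(-⅓) = -2 - 1 = -3)
c(v) = 1 (c(v) = 4 - 3 = 1)
J(B) = 1
R(Z) = 1 + 10/Z
I = -1/251 (I = 1/(-251) = 1*(-1/251) = -1/251 ≈ -0.0039841)
I*(501 + R(-13)) = -(501 + (10 - 13)/(-13))/251 = -(501 - 1/13*(-3))/251 = -(501 + 3/13)/251 = -1/251*6516/13 = -6516/3263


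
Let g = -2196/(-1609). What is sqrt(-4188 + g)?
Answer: 2*I*sqrt(2709675066)/1609 ≈ 64.704*I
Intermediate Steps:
g = 2196/1609 (g = -2196*(-1/1609) = 2196/1609 ≈ 1.3648)
sqrt(-4188 + g) = sqrt(-4188 + 2196/1609) = sqrt(-6736296/1609) = 2*I*sqrt(2709675066)/1609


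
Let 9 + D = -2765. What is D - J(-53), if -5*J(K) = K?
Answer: -13923/5 ≈ -2784.6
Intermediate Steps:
D = -2774 (D = -9 - 2765 = -2774)
J(K) = -K/5
D - J(-53) = -2774 - (-1)*(-53)/5 = -2774 - 1*53/5 = -2774 - 53/5 = -13923/5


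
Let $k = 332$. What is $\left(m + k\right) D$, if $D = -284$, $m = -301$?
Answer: $-8804$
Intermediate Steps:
$\left(m + k\right) D = \left(-301 + 332\right) \left(-284\right) = 31 \left(-284\right) = -8804$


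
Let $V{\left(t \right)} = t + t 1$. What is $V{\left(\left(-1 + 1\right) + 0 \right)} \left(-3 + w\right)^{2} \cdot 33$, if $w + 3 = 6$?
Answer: $0$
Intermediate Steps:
$w = 3$ ($w = -3 + 6 = 3$)
$V{\left(t \right)} = 2 t$ ($V{\left(t \right)} = t + t = 2 t$)
$V{\left(\left(-1 + 1\right) + 0 \right)} \left(-3 + w\right)^{2} \cdot 33 = 2 \left(\left(-1 + 1\right) + 0\right) \left(-3 + 3\right)^{2} \cdot 33 = 2 \left(0 + 0\right) 0^{2} \cdot 33 = 2 \cdot 0 \cdot 0 \cdot 33 = 0 \cdot 0 \cdot 33 = 0 \cdot 33 = 0$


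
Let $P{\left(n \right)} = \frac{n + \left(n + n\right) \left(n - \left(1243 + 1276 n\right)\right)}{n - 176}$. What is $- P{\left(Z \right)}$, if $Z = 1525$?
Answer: $\frac{5934133375}{1349} \approx 4.3989 \cdot 10^{6}$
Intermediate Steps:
$P{\left(n \right)} = \frac{n + 2 n \left(-1243 - 1275 n\right)}{-176 + n}$ ($P{\left(n \right)} = \frac{n + 2 n \left(n - \left(1243 + 1276 n\right)\right)}{-176 + n} = \frac{n + 2 n \left(-1243 - 1275 n\right)}{-176 + n}$)
$- P{\left(Z \right)} = - \frac{\left(-5\right) 1525 \left(497 + 510 \cdot 1525\right)}{-176 + 1525} = - \frac{\left(-5\right) 1525 \left(497 + 777750\right)}{1349} = - \frac{\left(-5\right) 1525 \cdot 778247}{1349} = \left(-1\right) \left(- \frac{5934133375}{1349}\right) = \frac{5934133375}{1349}$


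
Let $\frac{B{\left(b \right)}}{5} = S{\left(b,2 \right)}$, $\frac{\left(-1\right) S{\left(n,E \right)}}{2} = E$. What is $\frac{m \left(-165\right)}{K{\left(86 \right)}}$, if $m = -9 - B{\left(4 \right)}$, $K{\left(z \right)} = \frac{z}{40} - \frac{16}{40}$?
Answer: $- \frac{7260}{7} \approx -1037.1$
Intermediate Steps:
$S{\left(n,E \right)} = - 2 E$
$B{\left(b \right)} = -20$ ($B{\left(b \right)} = 5 \left(\left(-2\right) 2\right) = 5 \left(-4\right) = -20$)
$K{\left(z \right)} = - \frac{2}{5} + \frac{z}{40}$ ($K{\left(z \right)} = z \frac{1}{40} - \frac{2}{5} = \frac{z}{40} - \frac{2}{5} = - \frac{2}{5} + \frac{z}{40}$)
$m = 11$ ($m = -9 - -20 = -9 + 20 = 11$)
$\frac{m \left(-165\right)}{K{\left(86 \right)}} = \frac{11 \left(-165\right)}{- \frac{2}{5} + \frac{1}{40} \cdot 86} = - \frac{1815}{- \frac{2}{5} + \frac{43}{20}} = - \frac{1815}{\frac{7}{4}} = \left(-1815\right) \frac{4}{7} = - \frac{7260}{7}$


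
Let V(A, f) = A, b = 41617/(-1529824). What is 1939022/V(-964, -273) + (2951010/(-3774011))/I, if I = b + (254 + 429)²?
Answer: -870397229805980605548593/432724811185094078446 ≈ -2011.4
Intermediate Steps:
b = -41617/1529824 (b = 41617*(-1/1529824) = -41617/1529824 ≈ -0.027204)
I = 713646026319/1529824 (I = -41617/1529824 + (254 + 429)² = -41617/1529824 + 683² = -41617/1529824 + 466489 = 713646026319/1529824 ≈ 4.6649e+5)
1939022/V(-964, -273) + (2951010/(-3774011))/I = 1939022/(-964) + (2951010/(-3774011))/(713646026319/1529824) = 1939022*(-1/964) + (2951010*(-1/3774011))*(1529824/713646026319) = -969511/482 - 2951010/3774011*1529824/713646026319 = -969511/482 - 1504841974080/897769317811398503 = -870397229805980605548593/432724811185094078446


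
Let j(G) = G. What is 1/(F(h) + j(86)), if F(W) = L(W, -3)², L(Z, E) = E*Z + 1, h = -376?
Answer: 1/1274727 ≈ 7.8448e-7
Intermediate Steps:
L(Z, E) = 1 + E*Z
F(W) = (1 - 3*W)²
1/(F(h) + j(86)) = 1/((-1 + 3*(-376))² + 86) = 1/((-1 - 1128)² + 86) = 1/((-1129)² + 86) = 1/(1274641 + 86) = 1/1274727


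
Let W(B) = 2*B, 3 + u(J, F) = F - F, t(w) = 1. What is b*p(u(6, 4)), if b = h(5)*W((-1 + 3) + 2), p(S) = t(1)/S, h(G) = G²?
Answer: -200/3 ≈ -66.667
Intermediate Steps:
u(J, F) = -3 (u(J, F) = -3 + (F - F) = -3 + 0 = -3)
p(S) = 1/S
b = 200 (b = 5²*(2*((-1 + 3) + 2)) = 25*(2*(2 + 2)) = 25*(2*4) = 25*8 = 200)
b*p(u(6, 4)) = 200/(-3) = 200*(-⅓) = -200/3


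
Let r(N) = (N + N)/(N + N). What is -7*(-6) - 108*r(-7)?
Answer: -66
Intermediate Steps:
r(N) = 1 (r(N) = (2*N)/((2*N)) = (2*N)*(1/(2*N)) = 1)
-7*(-6) - 108*r(-7) = -7*(-6) - 108*1 = 42 - 108 = -66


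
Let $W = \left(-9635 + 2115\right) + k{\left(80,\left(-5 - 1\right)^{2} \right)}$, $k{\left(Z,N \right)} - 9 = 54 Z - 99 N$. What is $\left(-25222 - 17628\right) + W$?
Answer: $-49605$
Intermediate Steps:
$k{\left(Z,N \right)} = 9 - 99 N + 54 Z$ ($k{\left(Z,N \right)} = 9 - \left(- 54 Z + 99 N\right) = 9 - 99 N + 54 Z$)
$W = -6755$ ($W = \left(-9635 + 2115\right) + \left(9 - 99 \left(-5 - 1\right)^{2} + 54 \cdot 80\right) = -7520 + \left(9 - 99 \left(-6\right)^{2} + 4320\right) = -7520 + \left(9 - 3564 + 4320\right) = -7520 + 765 = -6755$)
$\left(-25222 - 17628\right) + W = \left(-25222 - 17628\right) - 6755 = -42850 - 6755 = -49605$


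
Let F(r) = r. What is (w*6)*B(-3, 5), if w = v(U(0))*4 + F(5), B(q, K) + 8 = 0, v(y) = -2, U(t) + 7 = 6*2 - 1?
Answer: 144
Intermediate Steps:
U(t) = 4 (U(t) = -7 + (6*2 - 1) = -7 + (12 - 1) = -7 + 11 = 4)
B(q, K) = -8 (B(q, K) = -8 + 0 = -8)
w = -3 (w = -2*4 + 5 = -8 + 5 = -3)
(w*6)*B(-3, 5) = -3*6*(-8) = -18*(-8) = 144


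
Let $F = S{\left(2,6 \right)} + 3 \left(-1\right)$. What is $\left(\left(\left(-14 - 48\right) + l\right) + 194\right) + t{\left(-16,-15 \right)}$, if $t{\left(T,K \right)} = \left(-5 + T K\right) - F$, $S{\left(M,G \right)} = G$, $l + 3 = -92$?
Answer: $269$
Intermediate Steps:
$l = -95$ ($l = -3 - 92 = -95$)
$F = 3$ ($F = 6 + 3 \left(-1\right) = 6 - 3 = 3$)
$t{\left(T,K \right)} = -8 + K T$ ($t{\left(T,K \right)} = \left(-5 + T K\right) - 3 = \left(-5 + K T\right) - 3 = -8 + K T$)
$\left(\left(\left(-14 - 48\right) + l\right) + 194\right) + t{\left(-16,-15 \right)} = \left(\left(\left(-14 - 48\right) - 95\right) + 194\right) - -232 = \left(\left(-62 - 95\right) + 194\right) + \left(-8 + 240\right) = \left(-157 + 194\right) + 232 = 37 + 232 = 269$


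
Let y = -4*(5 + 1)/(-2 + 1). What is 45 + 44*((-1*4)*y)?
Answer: -4179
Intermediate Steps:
y = 24 (y = -24/(-1) = -24*(-1) = -4*(-6) = 24)
45 + 44*((-1*4)*y) = 45 + 44*(-1*4*24) = 45 + 44*(-4*24) = 45 + 44*(-96) = 45 - 4224 = -4179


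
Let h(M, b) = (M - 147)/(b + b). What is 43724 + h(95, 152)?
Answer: 3323011/76 ≈ 43724.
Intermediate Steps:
h(M, b) = (-147 + M)/(2*b) (h(M, b) = (-147 + M)/((2*b)) = (-147 + M)*(1/(2*b)) = (-147 + M)/(2*b))
43724 + h(95, 152) = 43724 + (1/2)*(-147 + 95)/152 = 43724 + (1/2)*(1/152)*(-52) = 43724 - 13/76 = 3323011/76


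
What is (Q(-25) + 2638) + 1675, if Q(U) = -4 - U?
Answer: 4334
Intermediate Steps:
(Q(-25) + 2638) + 1675 = ((-4 - 1*(-25)) + 2638) + 1675 = ((-4 + 25) + 2638) + 1675 = (21 + 2638) + 1675 = 2659 + 1675 = 4334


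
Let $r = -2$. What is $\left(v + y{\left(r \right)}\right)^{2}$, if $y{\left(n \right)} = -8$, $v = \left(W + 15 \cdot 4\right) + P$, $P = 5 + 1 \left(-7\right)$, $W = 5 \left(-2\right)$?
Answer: $1600$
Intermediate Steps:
$W = -10$
$P = -2$ ($P = 5 - 7 = -2$)
$v = 48$ ($v = \left(-10 + 15 \cdot 4\right) - 2 = \left(-10 + 60\right) - 2 = 50 - 2 = 48$)
$\left(v + y{\left(r \right)}\right)^{2} = \left(48 - 8\right)^{2} = 40^{2} = 1600$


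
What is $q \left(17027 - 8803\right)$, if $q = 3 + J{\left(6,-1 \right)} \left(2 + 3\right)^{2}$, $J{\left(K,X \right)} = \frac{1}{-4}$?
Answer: $-26728$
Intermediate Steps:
$J{\left(K,X \right)} = - \frac{1}{4}$
$q = - \frac{13}{4}$ ($q = 3 - \frac{\left(2 + 3\right)^{2}}{4} = 3 - \frac{5^{2}}{4} = 3 - \frac{25}{4} = - \frac{13}{4} \approx -3.25$)
$q \left(17027 - 8803\right) = - \frac{13 \left(17027 - 8803\right)}{4} = \left(- \frac{13}{4}\right) 8224 = -26728$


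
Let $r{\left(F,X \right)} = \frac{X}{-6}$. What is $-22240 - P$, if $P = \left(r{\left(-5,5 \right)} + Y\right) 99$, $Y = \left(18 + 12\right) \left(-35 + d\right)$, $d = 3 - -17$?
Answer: $\frac{44785}{2} \approx 22393.0$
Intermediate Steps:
$r{\left(F,X \right)} = - \frac{X}{6}$ ($r{\left(F,X \right)} = X \left(- \frac{1}{6}\right) = - \frac{X}{6}$)
$d = 20$ ($d = 3 + 17 = 20$)
$Y = -450$ ($Y = \left(18 + 12\right) \left(-35 + 20\right) = 30 \left(-15\right) = -450$)
$P = - \frac{89265}{2}$ ($P = \left(\left(- \frac{1}{6}\right) 5 - 450\right) 99 = \left(- \frac{5}{6} - 450\right) 99 = \left(- \frac{2705}{6}\right) 99 = - \frac{89265}{2} \approx -44633.0$)
$-22240 - P = -22240 - - \frac{89265}{2} = -22240 + \frac{89265}{2} = \frac{44785}{2}$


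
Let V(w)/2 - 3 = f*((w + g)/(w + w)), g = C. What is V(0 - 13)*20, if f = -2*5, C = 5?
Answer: -40/13 ≈ -3.0769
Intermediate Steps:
g = 5
f = -10
V(w) = 6 - 10*(5 + w)/w (V(w) = 6 + 2*(-10*(w + 5)/(w + w)) = 6 + 2*(-10*(5 + w)/(2*w)) = 6 + 2*(-10*(5 + w)*1/(2*w)) = 6 + 2*(-5*(5 + w)/w) = 6 - 10*(5 + w)/w)
V(0 - 13)*20 = (-4 - 50/(0 - 13))*20 = (-4 - 50/(-13))*20 = (-4 - 50*(-1/13))*20 = (-4 + 50/13)*20 = -2/13*20 = -40/13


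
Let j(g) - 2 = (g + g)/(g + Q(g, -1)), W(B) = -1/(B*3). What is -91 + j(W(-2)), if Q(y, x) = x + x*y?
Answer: -268/3 ≈ -89.333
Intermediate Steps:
W(B) = -1/(3*B)
j(g) = 2 - 2*g (j(g) = 2 + (g + g)/(g - (1 + g)) = 2 + (2*g)/(g + (-1 - g)) = 2 + (2*g)/(-1) = 2 + (2*g)*(-1) = 2 - 2*g)
-91 + j(W(-2)) = -91 + (2 - (-2)/(3*(-2))) = -91 + (2 - (-2)*(-1)/(3*2)) = -91 + (2 - 2*1/6) = -91 + (2 - 1/3) = -91 + 5/3 = -268/3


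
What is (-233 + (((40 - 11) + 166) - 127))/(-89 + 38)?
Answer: 55/17 ≈ 3.2353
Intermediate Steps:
(-233 + (((40 - 11) + 166) - 127))/(-89 + 38) = (-233 + ((29 + 166) - 127))/(-51) = (-233 + (195 - 127))*(-1/51) = (-233 + 68)*(-1/51) = -165*(-1/51) = 55/17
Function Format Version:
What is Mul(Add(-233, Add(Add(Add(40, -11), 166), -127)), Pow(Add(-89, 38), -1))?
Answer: Rational(55, 17) ≈ 3.2353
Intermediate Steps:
Mul(Add(-233, Add(Add(Add(40, -11), 166), -127)), Pow(Add(-89, 38), -1)) = Mul(Add(-233, Add(Add(29, 166), -127)), Pow(-51, -1)) = Mul(Add(-233, Add(195, -127)), Rational(-1, 51)) = Mul(Add(-233, 68), Rational(-1, 51)) = Mul(-165, Rational(-1, 51)) = Rational(55, 17)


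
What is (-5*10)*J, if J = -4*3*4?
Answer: 2400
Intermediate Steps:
J = -48 (J = -12*4 = -48)
(-5*10)*J = -5*10*(-48) = -50*(-48) = 2400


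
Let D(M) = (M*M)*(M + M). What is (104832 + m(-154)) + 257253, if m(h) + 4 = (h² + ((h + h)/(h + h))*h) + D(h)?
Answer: -6918885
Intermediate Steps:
D(M) = 2*M³ (D(M) = M²*(2*M) = 2*M³)
m(h) = -4 + h + h² + 2*h³ (m(h) = -4 + ((h² + ((h + h)/(h + h))*h) + 2*h³) = -4 + ((h² + ((2*h)/((2*h)))*h) + 2*h³) = -4 + ((h² + ((2*h)*(1/(2*h)))*h) + 2*h³) = -4 + ((h² + 1*h) + 2*h³) = -4 + ((h² + h) + 2*h³) = -4 + ((h + h²) + 2*h³) = -4 + (h + h² + 2*h³) = -4 + h + h² + 2*h³)
(104832 + m(-154)) + 257253 = (104832 + (-4 - 154 + (-154)² + 2*(-154)³)) + 257253 = (104832 + (-4 - 154 + 23716 + 2*(-3652264))) + 257253 = (104832 + (-4 - 154 + 23716 - 7304528)) + 257253 = (104832 - 7280970) + 257253 = -7176138 + 257253 = -6918885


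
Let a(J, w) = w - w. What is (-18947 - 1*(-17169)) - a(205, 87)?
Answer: -1778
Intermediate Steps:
a(J, w) = 0
(-18947 - 1*(-17169)) - a(205, 87) = (-18947 - 1*(-17169)) - 1*0 = (-18947 + 17169) + 0 = -1778 + 0 = -1778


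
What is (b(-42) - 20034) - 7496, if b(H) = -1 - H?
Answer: -27489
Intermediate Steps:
(b(-42) - 20034) - 7496 = ((-1 - 1*(-42)) - 20034) - 7496 = ((-1 + 42) - 20034) - 7496 = (41 - 20034) - 7496 = -19993 - 7496 = -27489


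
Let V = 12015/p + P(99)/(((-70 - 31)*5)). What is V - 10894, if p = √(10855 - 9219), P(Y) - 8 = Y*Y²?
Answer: -64077/5 + 12015*√409/818 ≈ -12518.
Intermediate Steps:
P(Y) = 8 + Y³ (P(Y) = 8 + Y*Y² = 8 + Y³)
p = 2*√409 (p = √1636 = 2*√409 ≈ 40.448)
V = -9607/5 + 12015*√409/818 (V = 12015/((2*√409)) + (8 + 99³)/(((-70 - 31)*5)) = 12015*(√409/818) + (8 + 970299)/((-101*5)) = 12015*√409/818 + 970307/(-505) = 12015*√409/818 + 970307*(-1/505) = 12015*√409/818 - 9607/5 = -9607/5 + 12015*√409/818 ≈ -1624.3)
V - 10894 = (-9607/5 + 12015*√409/818) - 10894 = -64077/5 + 12015*√409/818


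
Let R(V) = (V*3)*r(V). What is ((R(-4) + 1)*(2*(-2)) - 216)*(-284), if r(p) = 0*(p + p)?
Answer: 62480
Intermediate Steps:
r(p) = 0 (r(p) = 0*(2*p) = 0)
R(V) = 0 (R(V) = (V*3)*0 = (3*V)*0 = 0)
((R(-4) + 1)*(2*(-2)) - 216)*(-284) = ((0 + 1)*(2*(-2)) - 216)*(-284) = (1*(-4) - 216)*(-284) = (-4 - 216)*(-284) = -220*(-284) = 62480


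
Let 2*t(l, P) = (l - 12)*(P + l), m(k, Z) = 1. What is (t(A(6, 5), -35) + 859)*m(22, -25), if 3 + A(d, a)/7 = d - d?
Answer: 1783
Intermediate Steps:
A(d, a) = -21 (A(d, a) = -21 + 7*(d - d) = -21 + 7*0 = -21 + 0 = -21)
t(l, P) = (-12 + l)*(P + l)/2 (t(l, P) = ((l - 12)*(P + l))/2 = ((-12 + l)*(P + l))/2 = (-12 + l)*(P + l)/2)
(t(A(6, 5), -35) + 859)*m(22, -25) = (((½)*(-21)² - 6*(-35) - 6*(-21) + (½)*(-35)*(-21)) + 859)*1 = (((½)*441 + 210 + 126 + 735/2) + 859)*1 = ((441/2 + 210 + 126 + 735/2) + 859)*1 = (924 + 859)*1 = 1783*1 = 1783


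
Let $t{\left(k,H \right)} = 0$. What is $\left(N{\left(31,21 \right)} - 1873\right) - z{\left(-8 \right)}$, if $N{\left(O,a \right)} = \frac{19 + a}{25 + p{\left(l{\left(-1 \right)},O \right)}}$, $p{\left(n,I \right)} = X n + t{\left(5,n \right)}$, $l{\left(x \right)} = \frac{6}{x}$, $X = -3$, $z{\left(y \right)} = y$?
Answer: $- \frac{80155}{43} \approx -1864.1$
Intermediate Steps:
$p{\left(n,I \right)} = - 3 n$ ($p{\left(n,I \right)} = - 3 n + 0 = - 3 n$)
$N{\left(O,a \right)} = \frac{19}{43} + \frac{a}{43}$ ($N{\left(O,a \right)} = \frac{19 + a}{25 - 3 \frac{6}{-1}} = \frac{19 + a}{25 - 3 \cdot 6 \left(-1\right)} = \frac{19 + a}{25 - -18} = \frac{19 + a}{25 + 18} = \frac{19 + a}{43} = \left(19 + a\right) \frac{1}{43} = \frac{19}{43} + \frac{a}{43}$)
$\left(N{\left(31,21 \right)} - 1873\right) - z{\left(-8 \right)} = \left(\left(\frac{19}{43} + \frac{1}{43} \cdot 21\right) - 1873\right) - -8 = \left(\left(\frac{19}{43} + \frac{21}{43}\right) - 1873\right) + 8 = \left(\frac{40}{43} - 1873\right) + 8 = - \frac{80499}{43} + 8 = - \frac{80155}{43}$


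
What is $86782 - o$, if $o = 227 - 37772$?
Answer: $124327$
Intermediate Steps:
$o = -37545$ ($o = 227 - 37772 = -37545$)
$86782 - o = 86782 - -37545 = 86782 + 37545 = 124327$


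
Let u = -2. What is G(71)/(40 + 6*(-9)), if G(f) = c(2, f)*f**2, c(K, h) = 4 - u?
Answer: -15123/7 ≈ -2160.4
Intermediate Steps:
c(K, h) = 6 (c(K, h) = 4 - 1*(-2) = 4 + 2 = 6)
G(f) = 6*f**2
G(71)/(40 + 6*(-9)) = (6*71**2)/(40 + 6*(-9)) = (6*5041)/(40 - 54) = 30246/(-14) = 30246*(-1/14) = -15123/7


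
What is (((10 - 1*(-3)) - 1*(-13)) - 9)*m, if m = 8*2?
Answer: 272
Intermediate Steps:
m = 16
(((10 - 1*(-3)) - 1*(-13)) - 9)*m = (((10 - 1*(-3)) - 1*(-13)) - 9)*16 = (((10 + 3) + 13) - 9)*16 = ((13 + 13) - 9)*16 = (26 - 9)*16 = 17*16 = 272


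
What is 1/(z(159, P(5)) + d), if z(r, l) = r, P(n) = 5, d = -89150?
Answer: -1/88991 ≈ -1.1237e-5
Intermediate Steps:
1/(z(159, P(5)) + d) = 1/(159 - 89150) = 1/(-88991) = -1/88991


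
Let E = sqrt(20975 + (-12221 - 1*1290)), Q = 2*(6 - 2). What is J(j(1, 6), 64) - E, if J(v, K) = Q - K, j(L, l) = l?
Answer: -56 - 2*sqrt(1866) ≈ -142.39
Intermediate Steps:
Q = 8 (Q = 2*4 = 8)
J(v, K) = 8 - K
E = 2*sqrt(1866) (E = sqrt(20975 + (-12221 - 1290)) = sqrt(20975 - 13511) = sqrt(7464) = 2*sqrt(1866) ≈ 86.394)
J(j(1, 6), 64) - E = (8 - 1*64) - 2*sqrt(1866) = (8 - 64) - 2*sqrt(1866) = -56 - 2*sqrt(1866)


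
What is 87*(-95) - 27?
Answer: -8292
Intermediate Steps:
87*(-95) - 27 = -8265 - 27 = -8292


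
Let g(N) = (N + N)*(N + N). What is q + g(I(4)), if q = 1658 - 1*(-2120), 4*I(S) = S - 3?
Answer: 15113/4 ≈ 3778.3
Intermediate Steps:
I(S) = -¾ + S/4 (I(S) = (S - 3)/4 = (-3 + S)/4 = -¾ + S/4)
g(N) = 4*N² (g(N) = (2*N)*(2*N) = 4*N²)
q = 3778 (q = 1658 + 2120 = 3778)
q + g(I(4)) = 3778 + 4*(-¾ + (¼)*4)² = 3778 + 4*(-¾ + 1)² = 3778 + 4*(¼)² = 3778 + 4*(1/16) = 3778 + ¼ = 15113/4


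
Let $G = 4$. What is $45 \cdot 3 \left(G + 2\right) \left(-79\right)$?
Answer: $-63990$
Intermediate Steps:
$45 \cdot 3 \left(G + 2\right) \left(-79\right) = 45 \cdot 3 \left(4 + 2\right) \left(-79\right) = 45 \cdot 3 \cdot 6 \left(-79\right) = 45 \cdot 18 \left(-79\right) = 810 \left(-79\right) = -63990$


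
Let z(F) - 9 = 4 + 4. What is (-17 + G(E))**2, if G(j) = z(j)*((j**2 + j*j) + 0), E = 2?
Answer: 14161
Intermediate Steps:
z(F) = 17 (z(F) = 9 + (4 + 4) = 9 + 8 = 17)
G(j) = 34*j**2 (G(j) = 17*((j**2 + j*j) + 0) = 17*((j**2 + j**2) + 0) = 17*(2*j**2 + 0) = 17*(2*j**2) = 34*j**2)
(-17 + G(E))**2 = (-17 + 34*2**2)**2 = (-17 + 34*4)**2 = (-17 + 136)**2 = 119**2 = 14161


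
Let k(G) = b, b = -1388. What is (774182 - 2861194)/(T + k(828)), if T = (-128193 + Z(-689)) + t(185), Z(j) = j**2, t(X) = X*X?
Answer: -2087012/379365 ≈ -5.5013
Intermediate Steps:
t(X) = X**2
k(G) = -1388
T = 380753 (T = (-128193 + (-689)**2) + 185**2 = (-128193 + 474721) + 34225 = 346528 + 34225 = 380753)
(774182 - 2861194)/(T + k(828)) = (774182 - 2861194)/(380753 - 1388) = -2087012/379365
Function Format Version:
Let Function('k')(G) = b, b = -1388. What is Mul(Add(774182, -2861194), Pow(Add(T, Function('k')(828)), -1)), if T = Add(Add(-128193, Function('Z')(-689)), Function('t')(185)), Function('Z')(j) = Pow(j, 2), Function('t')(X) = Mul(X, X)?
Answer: Rational(-2087012, 379365) ≈ -5.5013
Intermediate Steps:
Function('t')(X) = Pow(X, 2)
Function('k')(G) = -1388
T = 380753 (T = Add(Add(-128193, Pow(-689, 2)), Pow(185, 2)) = Add(Add(-128193, 474721), 34225) = Add(346528, 34225) = 380753)
Mul(Add(774182, -2861194), Pow(Add(T, Function('k')(828)), -1)) = Mul(Add(774182, -2861194), Pow(Add(380753, -1388), -1)) = Mul(-2087012, Pow(379365, -1)) = Mul(-2087012, Rational(1, 379365)) = Rational(-2087012, 379365)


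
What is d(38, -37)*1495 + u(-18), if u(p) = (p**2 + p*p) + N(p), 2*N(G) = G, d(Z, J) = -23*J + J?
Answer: 1217569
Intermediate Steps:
d(Z, J) = -22*J
N(G) = G/2
u(p) = p/2 + 2*p**2 (u(p) = (p**2 + p*p) + p/2 = (p**2 + p**2) + p/2 = 2*p**2 + p/2 = p/2 + 2*p**2)
d(38, -37)*1495 + u(-18) = -22*(-37)*1495 + (1/2)*(-18)*(1 + 4*(-18)) = 814*1495 + (1/2)*(-18)*(1 - 72) = 1216930 + (1/2)*(-18)*(-71) = 1216930 + 639 = 1217569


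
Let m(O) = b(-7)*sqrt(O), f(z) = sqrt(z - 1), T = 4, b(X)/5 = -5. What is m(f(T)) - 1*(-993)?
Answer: 993 - 25*3**(1/4) ≈ 960.10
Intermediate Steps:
b(X) = -25 (b(X) = 5*(-5) = -25)
f(z) = sqrt(-1 + z)
m(O) = -25*sqrt(O)
m(f(T)) - 1*(-993) = -25*(-1 + 4)**(1/4) - 1*(-993) = -25*3**(1/4) + 993 = 993 - 25*3**(1/4)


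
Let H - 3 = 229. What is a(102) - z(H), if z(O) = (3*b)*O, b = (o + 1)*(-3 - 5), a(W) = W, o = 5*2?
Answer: 61350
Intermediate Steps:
H = 232 (H = 3 + 229 = 232)
o = 10
b = -88 (b = (10 + 1)*(-3 - 5) = 11*(-8) = -88)
z(O) = -264*O (z(O) = (3*(-88))*O = -264*O)
a(102) - z(H) = 102 - (-264)*232 = 102 - 1*(-61248) = 102 + 61248 = 61350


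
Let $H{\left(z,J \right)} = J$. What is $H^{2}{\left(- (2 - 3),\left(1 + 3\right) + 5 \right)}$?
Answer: $81$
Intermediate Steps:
$H^{2}{\left(- (2 - 3),\left(1 + 3\right) + 5 \right)} = \left(\left(1 + 3\right) + 5\right)^{2} = \left(4 + 5\right)^{2} = 9^{2} = 81$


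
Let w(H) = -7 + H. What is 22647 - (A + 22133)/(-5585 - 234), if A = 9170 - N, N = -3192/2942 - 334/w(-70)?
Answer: 14930198169910/659100673 ≈ 22652.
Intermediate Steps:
N = 368422/113267 (N = -3192/2942 - 334/(-7 - 70) = -3192*1/2942 - 334/(-77) = -1596/1471 - 334*(-1/77) = -1596/1471 + 334/77 = 368422/113267 ≈ 3.2527)
A = 1038289968/113267 (A = 9170 - 1*368422/113267 = 9170 - 368422/113267 = 1038289968/113267 ≈ 9166.8)
22647 - (A + 22133)/(-5585 - 234) = 22647 - (1038289968/113267 + 22133)/(-5585 - 234) = 22647 - 3545228479/(113267*(-5819)) = 22647 - 3545228479*(-1)/(113267*5819) = 22647 - 1*(-3545228479/659100673) = 22647 + 3545228479/659100673 = 14930198169910/659100673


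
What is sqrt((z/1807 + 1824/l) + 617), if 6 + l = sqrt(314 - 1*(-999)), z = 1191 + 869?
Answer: sqrt(-6154472142 + 2018381053*sqrt(1313))/(1807*sqrt(-6 + sqrt(1313))) ≈ 26.047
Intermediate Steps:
z = 2060
l = -6 + sqrt(1313) (l = -6 + sqrt(314 - 1*(-999)) = -6 + sqrt(314 + 999) = -6 + sqrt(1313) ≈ 30.235)
sqrt((z/1807 + 1824/l) + 617) = sqrt((2060/1807 + 1824/(-6 + sqrt(1313))) + 617) = sqrt(1116979/1807 + 1824/(-6 + sqrt(1313)))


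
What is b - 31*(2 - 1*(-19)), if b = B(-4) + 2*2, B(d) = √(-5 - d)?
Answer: -647 + I ≈ -647.0 + 1.0*I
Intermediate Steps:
b = 4 + I (b = √(-5 - 1*(-4)) + 2*2 = √(-5 + 4) + 4 = √(-1) + 4 = I + 4 = 4 + I ≈ 4.0 + 1.0*I)
b - 31*(2 - 1*(-19)) = (4 + I) - 31*(2 - 1*(-19)) = (4 + I) - 31*(2 + 19) = (4 + I) - 31*21 = (4 + I) - 651 = -647 + I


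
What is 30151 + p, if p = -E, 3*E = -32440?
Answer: 122893/3 ≈ 40964.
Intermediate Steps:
E = -32440/3 (E = (⅓)*(-32440) = -32440/3 ≈ -10813.)
p = 32440/3 (p = -1*(-32440/3) = 32440/3 ≈ 10813.)
30151 + p = 30151 + 32440/3 = 122893/3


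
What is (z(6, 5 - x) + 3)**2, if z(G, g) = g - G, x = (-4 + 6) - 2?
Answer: 4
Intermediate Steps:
x = 0 (x = 2 - 2 = 0)
(z(6, 5 - x) + 3)**2 = (((5 - 1*0) - 1*6) + 3)**2 = (((5 + 0) - 6) + 3)**2 = ((5 - 6) + 3)**2 = (-1 + 3)**2 = 2**2 = 4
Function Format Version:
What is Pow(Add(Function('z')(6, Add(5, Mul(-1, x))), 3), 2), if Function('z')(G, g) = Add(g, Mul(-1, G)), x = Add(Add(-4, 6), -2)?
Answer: 4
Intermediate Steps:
x = 0 (x = Add(2, -2) = 0)
Pow(Add(Function('z')(6, Add(5, Mul(-1, x))), 3), 2) = Pow(Add(Add(Add(5, Mul(-1, 0)), Mul(-1, 6)), 3), 2) = Pow(Add(Add(Add(5, 0), -6), 3), 2) = Pow(Add(Add(5, -6), 3), 2) = Pow(Add(-1, 3), 2) = Pow(2, 2) = 4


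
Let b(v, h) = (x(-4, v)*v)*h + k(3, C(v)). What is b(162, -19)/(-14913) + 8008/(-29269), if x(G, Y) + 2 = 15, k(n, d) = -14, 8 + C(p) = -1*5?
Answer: 1052156228/436488597 ≈ 2.4105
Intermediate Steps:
C(p) = -13 (C(p) = -8 - 1*5 = -8 - 5 = -13)
x(G, Y) = 13 (x(G, Y) = -2 + 15 = 13)
b(v, h) = -14 + 13*h*v (b(v, h) = (13*v)*h - 14 = 13*h*v - 14 = -14 + 13*h*v)
b(162, -19)/(-14913) + 8008/(-29269) = (-14 + 13*(-19)*162)/(-14913) + 8008/(-29269) = (-14 - 40014)*(-1/14913) + 8008*(-1/29269) = -40028*(-1/14913) - 8008/29269 = 40028/14913 - 8008/29269 = 1052156228/436488597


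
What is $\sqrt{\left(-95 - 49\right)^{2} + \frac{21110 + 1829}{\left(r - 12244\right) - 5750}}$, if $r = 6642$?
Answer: $\frac{\sqrt{667986113454}}{5676} \approx 143.99$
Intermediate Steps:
$\sqrt{\left(-95 - 49\right)^{2} + \frac{21110 + 1829}{\left(r - 12244\right) - 5750}} = \sqrt{\left(-95 - 49\right)^{2} + \frac{21110 + 1829}{\left(6642 - 12244\right) - 5750}} = \sqrt{\left(-95 - 49\right)^{2} + \frac{22939}{\left(6642 - 12244\right) - 5750}} = \sqrt{\left(-144\right)^{2} + \frac{22939}{-5602 - 5750}} = \sqrt{20736 + \frac{22939}{-11352}} = \sqrt{20736 + 22939 \left(- \frac{1}{11352}\right)} = \sqrt{20736 - \frac{22939}{11352}} = \sqrt{\frac{235372133}{11352}} = \frac{\sqrt{667986113454}}{5676}$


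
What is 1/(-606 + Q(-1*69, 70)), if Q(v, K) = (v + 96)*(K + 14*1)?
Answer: 1/1662 ≈ 0.00060168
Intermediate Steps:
Q(v, K) = (14 + K)*(96 + v) (Q(v, K) = (96 + v)*(K + 14) = (96 + v)*(14 + K) = (14 + K)*(96 + v))
1/(-606 + Q(-1*69, 70)) = 1/(-606 + (1344 + 14*(-1*69) + 96*70 + 70*(-1*69))) = 1/(-606 + (1344 + 14*(-69) + 6720 + 70*(-69))) = 1/(-606 + (1344 - 966 + 6720 - 4830)) = 1/(-606 + 2268) = 1/1662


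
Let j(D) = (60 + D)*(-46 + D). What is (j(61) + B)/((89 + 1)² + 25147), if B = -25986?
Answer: -24171/33247 ≈ -0.72701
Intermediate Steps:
j(D) = (-46 + D)*(60 + D)
(j(61) + B)/((89 + 1)² + 25147) = ((-2760 + 61² + 14*61) - 25986)/((89 + 1)² + 25147) = ((-2760 + 3721 + 854) - 25986)/(90² + 25147) = (1815 - 25986)/(8100 + 25147) = -24171/33247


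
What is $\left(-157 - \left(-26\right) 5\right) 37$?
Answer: $-999$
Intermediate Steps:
$\left(-157 - \left(-26\right) 5\right) 37 = \left(-157 - -130\right) 37 = \left(-157 + 130\right) 37 = \left(-27\right) 37 = -999$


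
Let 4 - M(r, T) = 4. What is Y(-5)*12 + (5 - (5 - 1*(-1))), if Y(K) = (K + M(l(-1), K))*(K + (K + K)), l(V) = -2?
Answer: 899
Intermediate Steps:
M(r, T) = 0 (M(r, T) = 4 - 1*4 = 4 - 4 = 0)
Y(K) = 3*K**2 (Y(K) = (K + 0)*(K + (K + K)) = K*(K + 2*K) = K*(3*K) = 3*K**2)
Y(-5)*12 + (5 - (5 - 1*(-1))) = (3*(-5)**2)*12 + (5 - (5 - 1*(-1))) = (3*25)*12 + (5 - (5 + 1)) = 75*12 + (5 - 1*6) = 900 + (5 - 6) = 900 - 1 = 899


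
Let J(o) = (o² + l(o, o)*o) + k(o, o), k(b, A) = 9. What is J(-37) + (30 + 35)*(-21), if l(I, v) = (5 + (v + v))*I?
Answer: -94448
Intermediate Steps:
l(I, v) = I*(5 + 2*v) (l(I, v) = (5 + 2*v)*I = I*(5 + 2*v))
J(o) = 9 + o² + o²*(5 + 2*o) (J(o) = (o² + (o*(5 + 2*o))*o) + 9 = (o² + o²*(5 + 2*o)) + 9 = 9 + o² + o²*(5 + 2*o))
J(-37) + (30 + 35)*(-21) = (9 + 2*(-37)³ + 6*(-37)²) + (30 + 35)*(-21) = (9 + 2*(-50653) + 6*1369) + 65*(-21) = (9 - 101306 + 8214) - 1365 = -93083 - 1365 = -94448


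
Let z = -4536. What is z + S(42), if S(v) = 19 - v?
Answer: -4559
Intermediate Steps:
z + S(42) = -4536 + (19 - 1*42) = -4536 + (19 - 42) = -4536 - 23 = -4559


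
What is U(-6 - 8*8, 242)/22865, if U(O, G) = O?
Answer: -14/4573 ≈ -0.0030614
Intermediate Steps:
U(-6 - 8*8, 242)/22865 = (-6 - 8*8)/22865 = (-6 - 64)*(1/22865) = -70*1/22865 = -14/4573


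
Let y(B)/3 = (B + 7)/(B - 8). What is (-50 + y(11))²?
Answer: 1024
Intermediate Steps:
y(B) = 3*(7 + B)/(-8 + B) (y(B) = 3*((B + 7)/(B - 8)) = 3*((7 + B)/(-8 + B)) = 3*(7 + B)/(-8 + B))
(-50 + y(11))² = (-50 + 3*(7 + 11)/(-8 + 11))² = (-50 + 3*18/3)² = (-50 + 3*(⅓)*18)² = (-50 + 18)² = (-32)² = 1024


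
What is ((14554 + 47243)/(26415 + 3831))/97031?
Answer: 20599/978266542 ≈ 2.1057e-5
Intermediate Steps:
((14554 + 47243)/(26415 + 3831))/97031 = (61797/30246)*(1/97031) = (61797*(1/30246))*(1/97031) = (20599/10082)*(1/97031) = 20599/978266542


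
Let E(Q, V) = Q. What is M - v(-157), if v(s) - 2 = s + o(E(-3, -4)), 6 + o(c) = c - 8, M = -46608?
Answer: -46436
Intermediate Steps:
o(c) = -14 + c (o(c) = -6 + (c - 8) = -6 + (-8 + c) = -14 + c)
v(s) = -15 + s (v(s) = 2 + (s + (-14 - 3)) = 2 + (s - 17) = 2 + (-17 + s) = -15 + s)
M - v(-157) = -46608 - (-15 - 157) = -46608 - 1*(-172) = -46608 + 172 = -46436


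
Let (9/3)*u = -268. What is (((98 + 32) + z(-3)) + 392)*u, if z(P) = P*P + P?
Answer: -47168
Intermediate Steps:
z(P) = P + P² (z(P) = P² + P = P + P²)
u = -268/3 (u = (⅓)*(-268) = -268/3 ≈ -89.333)
(((98 + 32) + z(-3)) + 392)*u = (((98 + 32) - 3*(1 - 3)) + 392)*(-268/3) = ((130 - 3*(-2)) + 392)*(-268/3) = ((130 + 6) + 392)*(-268/3) = (136 + 392)*(-268/3) = 528*(-268/3) = -47168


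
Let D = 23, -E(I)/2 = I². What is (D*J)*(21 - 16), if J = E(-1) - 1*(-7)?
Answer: 575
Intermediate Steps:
E(I) = -2*I²
J = 5 (J = -2*(-1)² - 1*(-7) = -2*1 + 7 = -2 + 7 = 5)
(D*J)*(21 - 16) = (23*5)*(21 - 16) = 115*5 = 575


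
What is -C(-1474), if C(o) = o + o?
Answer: 2948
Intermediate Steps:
C(o) = 2*o
-C(-1474) = -2*(-1474) = -1*(-2948) = 2948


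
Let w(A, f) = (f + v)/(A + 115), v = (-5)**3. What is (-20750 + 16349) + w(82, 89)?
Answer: -867033/197 ≈ -4401.2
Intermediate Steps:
v = -125
w(A, f) = (-125 + f)/(115 + A) (w(A, f) = (f - 125)/(A + 115) = (-125 + f)/(115 + A))
(-20750 + 16349) + w(82, 89) = (-20750 + 16349) + (-125 + 89)/(115 + 82) = -4401 - 36/197 = -867033/197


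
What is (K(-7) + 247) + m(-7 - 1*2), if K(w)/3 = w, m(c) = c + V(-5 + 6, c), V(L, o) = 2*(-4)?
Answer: 209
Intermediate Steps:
V(L, o) = -8
m(c) = -8 + c (m(c) = c - 8 = -8 + c)
K(w) = 3*w
(K(-7) + 247) + m(-7 - 1*2) = (3*(-7) + 247) + (-8 + (-7 - 1*2)) = (-21 + 247) + (-8 + (-7 - 2)) = 226 + (-8 - 9) = 226 - 17 = 209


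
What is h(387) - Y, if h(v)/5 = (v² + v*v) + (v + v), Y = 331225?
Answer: 1170335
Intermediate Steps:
h(v) = 10*v + 10*v² (h(v) = 5*((v² + v*v) + (v + v)) = 5*((v² + v²) + 2*v) = 5*(2*v² + 2*v) = 5*(2*v + 2*v²) = 10*v + 10*v²)
h(387) - Y = 10*387*(1 + 387) - 1*331225 = 10*387*388 - 331225 = 1501560 - 331225 = 1170335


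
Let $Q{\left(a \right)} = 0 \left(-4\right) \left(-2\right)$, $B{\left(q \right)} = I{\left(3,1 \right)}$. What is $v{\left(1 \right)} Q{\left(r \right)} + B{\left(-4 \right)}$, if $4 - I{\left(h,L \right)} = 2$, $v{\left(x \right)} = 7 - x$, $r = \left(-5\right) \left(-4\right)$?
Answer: $2$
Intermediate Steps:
$r = 20$
$I{\left(h,L \right)} = 2$ ($I{\left(h,L \right)} = 4 - 2 = 2$)
$B{\left(q \right)} = 2$
$Q{\left(a \right)} = 0$ ($Q{\left(a \right)} = 0 \left(-2\right) = 0$)
$v{\left(1 \right)} Q{\left(r \right)} + B{\left(-4 \right)} = \left(7 - 1\right) 0 + 2 = 6 \cdot 0 + 2 = 0 + 2 = 2$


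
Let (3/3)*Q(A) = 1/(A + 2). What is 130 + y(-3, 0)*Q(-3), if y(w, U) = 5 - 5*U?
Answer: 125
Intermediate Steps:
Q(A) = 1/(2 + A) (Q(A) = 1/(A + 2) = 1/(2 + A))
130 + y(-3, 0)*Q(-3) = 130 + (5 - 5*0)/(2 - 3) = 130 + (5 + 0)/(-1) = 130 + 5*(-1) = 130 - 5 = 125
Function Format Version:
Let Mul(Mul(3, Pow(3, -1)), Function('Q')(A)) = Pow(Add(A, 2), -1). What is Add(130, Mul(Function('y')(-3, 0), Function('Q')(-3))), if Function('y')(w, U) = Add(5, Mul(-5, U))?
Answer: 125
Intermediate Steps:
Function('Q')(A) = Pow(Add(2, A), -1) (Function('Q')(A) = Pow(Add(A, 2), -1) = Pow(Add(2, A), -1))
Add(130, Mul(Function('y')(-3, 0), Function('Q')(-3))) = Add(130, Mul(Add(5, Mul(-5, 0)), Pow(Add(2, -3), -1))) = Add(130, Mul(Add(5, 0), Pow(-1, -1))) = Add(130, Mul(5, -1)) = Add(130, -5) = 125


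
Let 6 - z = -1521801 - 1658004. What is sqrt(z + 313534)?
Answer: sqrt(3493345) ≈ 1869.0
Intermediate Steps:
z = 3179811 (z = 6 - (-1521801 - 1658004) = 6 - 1*(-3179805) = 6 + 3179805 = 3179811)
sqrt(z + 313534) = sqrt(3179811 + 313534) = sqrt(3493345)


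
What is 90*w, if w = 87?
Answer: 7830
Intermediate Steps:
90*w = 90*87 = 7830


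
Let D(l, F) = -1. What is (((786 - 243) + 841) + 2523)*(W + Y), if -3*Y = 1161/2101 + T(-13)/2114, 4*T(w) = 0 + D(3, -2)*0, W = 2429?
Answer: 19937194394/2101 ≈ 9.4894e+6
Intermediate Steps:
T(w) = 0 (T(w) = (0 - 1*0)/4 = (0 + 0)/4 = (¼)*0 = 0)
Y = -387/2101 (Y = -(1161/2101 + 0/2114)/3 = -(1161*(1/2101) + 0*(1/2114))/3 = -(1161/2101 + 0)/3 = -⅓*1161/2101 = -387/2101 ≈ -0.18420)
(((786 - 243) + 841) + 2523)*(W + Y) = (((786 - 243) + 841) + 2523)*(2429 - 387/2101) = ((543 + 841) + 2523)*(5102942/2101) = (1384 + 2523)*(5102942/2101) = 3907*(5102942/2101) = 19937194394/2101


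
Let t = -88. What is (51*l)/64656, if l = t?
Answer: -187/2694 ≈ -0.069414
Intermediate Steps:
l = -88
(51*l)/64656 = (51*(-88))/64656 = -4488*1/64656 = -187/2694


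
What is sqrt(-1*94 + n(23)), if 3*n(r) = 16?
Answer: I*sqrt(798)/3 ≈ 9.4163*I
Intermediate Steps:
n(r) = 16/3 (n(r) = (1/3)*16 = 16/3)
sqrt(-1*94 + n(23)) = sqrt(-1*94 + 16/3) = sqrt(-94 + 16/3) = sqrt(-266/3) = I*sqrt(798)/3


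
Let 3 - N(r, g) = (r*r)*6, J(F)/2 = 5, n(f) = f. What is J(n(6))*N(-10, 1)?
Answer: -5970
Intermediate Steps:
J(F) = 10 (J(F) = 2*5 = 10)
N(r, g) = 3 - 6*r² (N(r, g) = 3 - r*r*6 = 3 - r²*6 = 3 - 6*r²)
J(n(6))*N(-10, 1) = 10*(3 - 6*(-10)²) = 10*(3 - 6*100) = 10*(3 - 600) = 10*(-597) = -5970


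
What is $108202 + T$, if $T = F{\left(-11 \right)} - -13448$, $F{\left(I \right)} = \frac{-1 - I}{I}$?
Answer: $\frac{1338140}{11} \approx 1.2165 \cdot 10^{5}$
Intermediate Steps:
$F{\left(I \right)} = \frac{-1 - I}{I}$
$T = \frac{147918}{11}$ ($T = \frac{-1 - -11}{-11} - -13448 = - \frac{-1 + 11}{11} + 13448 = \left(- \frac{1}{11}\right) 10 + 13448 = - \frac{10}{11} + 13448 = \frac{147918}{11} \approx 13447.0$)
$108202 + T = 108202 + \frac{147918}{11} = \frac{1338140}{11}$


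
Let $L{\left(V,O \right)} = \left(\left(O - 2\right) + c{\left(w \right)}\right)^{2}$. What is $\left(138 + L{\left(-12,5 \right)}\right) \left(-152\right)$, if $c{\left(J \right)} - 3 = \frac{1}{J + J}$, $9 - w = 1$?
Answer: $- \frac{850003}{32} \approx -26563.0$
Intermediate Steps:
$w = 8$ ($w = 9 - 1 = 8$)
$c{\left(J \right)} = 3 + \frac{1}{2 J}$ ($c{\left(J \right)} = 3 + \frac{1}{J + J} = 3 + \frac{1}{2 J}$)
$L{\left(V,O \right)} = \left(\frac{17}{16} + O\right)^{2}$ ($L{\left(V,O \right)} = \left(\left(O - 2\right) + \left(3 + \frac{1}{2 \cdot 8}\right)\right)^{2} = \left(\left(-2 + O\right) + \left(3 + \frac{1}{2} \cdot \frac{1}{8}\right)\right)^{2} = \left(\left(-2 + O\right) + \left(3 + \frac{1}{16}\right)\right)^{2} = \left(\left(-2 + O\right) + \frac{49}{16}\right)^{2} = \left(\frac{17}{16} + O\right)^{2}$)
$\left(138 + L{\left(-12,5 \right)}\right) \left(-152\right) = \left(138 + \frac{\left(17 + 16 \cdot 5\right)^{2}}{256}\right) \left(-152\right) = \left(138 + \frac{\left(17 + 80\right)^{2}}{256}\right) \left(-152\right) = \left(138 + \frac{97^{2}}{256}\right) \left(-152\right) = \left(138 + \frac{1}{256} \cdot 9409\right) \left(-152\right) = \left(138 + \frac{9409}{256}\right) \left(-152\right) = \frac{44737}{256} \left(-152\right) = - \frac{850003}{32}$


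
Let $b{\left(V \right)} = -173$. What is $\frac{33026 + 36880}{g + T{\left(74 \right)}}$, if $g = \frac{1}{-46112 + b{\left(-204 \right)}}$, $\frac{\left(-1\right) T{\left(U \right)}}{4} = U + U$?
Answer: $- \frac{3235599210}{27400721} \approx -118.08$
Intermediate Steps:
$T{\left(U \right)} = - 8 U$ ($T{\left(U \right)} = - 4 \left(U + U\right) = - 4 \cdot 2 U = - 8 U$)
$g = - \frac{1}{46285}$ ($g = \frac{1}{-46112 - 173} = \frac{1}{-46285} = - \frac{1}{46285} \approx -2.1605 \cdot 10^{-5}$)
$\frac{33026 + 36880}{g + T{\left(74 \right)}} = \frac{33026 + 36880}{- \frac{1}{46285} - 592} = \frac{69906}{- \frac{1}{46285} - 592} = \frac{69906}{- \frac{27400721}{46285}} = 69906 \left(- \frac{46285}{27400721}\right) = - \frac{3235599210}{27400721}$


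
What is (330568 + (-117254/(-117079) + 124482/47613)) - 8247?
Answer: 598930969131949/1858160809 ≈ 3.2232e+5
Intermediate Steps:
(330568 + (-117254/(-117079) + 124482/47613)) - 8247 = (330568 + (-117254*(-1/117079) + 124482*(1/47613))) - 8247 = (330568 + (117254/117079 + 41494/15871)) - 8247 = (330568 + 6719014260/1858160809) - 8247 = 614255221323772/1858160809 - 8247 = 598930969131949/1858160809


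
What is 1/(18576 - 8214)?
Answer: 1/10362 ≈ 9.6506e-5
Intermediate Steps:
1/(18576 - 8214) = 1/10362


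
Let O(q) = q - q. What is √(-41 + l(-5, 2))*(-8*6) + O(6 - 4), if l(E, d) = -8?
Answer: -336*I ≈ -336.0*I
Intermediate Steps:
O(q) = 0
√(-41 + l(-5, 2))*(-8*6) + O(6 - 4) = √(-41 - 8)*(-8*6) + 0 = √(-49)*(-48) + 0 = (7*I)*(-48) + 0 = -336*I + 0 = -336*I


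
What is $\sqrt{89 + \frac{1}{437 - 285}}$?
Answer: $\frac{\sqrt{514102}}{76} \approx 9.4343$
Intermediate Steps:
$\sqrt{89 + \frac{1}{437 - 285}} = \sqrt{89 + \frac{1}{152}} = \sqrt{\frac{13529}{152}} = \frac{\sqrt{514102}}{76}$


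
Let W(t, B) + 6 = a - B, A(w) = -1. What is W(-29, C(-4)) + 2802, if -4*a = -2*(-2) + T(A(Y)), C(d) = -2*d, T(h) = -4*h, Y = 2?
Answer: 2786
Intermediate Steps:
a = -2 (a = -(-2*(-2) - 4*(-1))/4 = -(4 + 4)/4 = -1/4*8 = -2)
W(t, B) = -8 - B (W(t, B) = -6 + (-2 - B) = -8 - B)
W(-29, C(-4)) + 2802 = (-8 - (-2)*(-4)) + 2802 = (-8 - 1*8) + 2802 = (-8 - 8) + 2802 = -16 + 2802 = 2786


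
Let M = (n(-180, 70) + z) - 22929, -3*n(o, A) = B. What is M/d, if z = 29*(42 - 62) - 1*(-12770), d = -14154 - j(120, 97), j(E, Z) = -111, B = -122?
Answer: 32095/42129 ≈ 0.76183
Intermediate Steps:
d = -14043 (d = -14154 - 1*(-111) = -14154 + 111 = -14043)
n(o, A) = 122/3 (n(o, A) = -1/3*(-122) = 122/3)
z = 12190 (z = 29*(-20) + 12770 = -580 + 12770 = 12190)
M = -32095/3 (M = (122/3 + 12190) - 22929 = 36692/3 - 22929 = -32095/3 ≈ -10698.)
M/d = -32095/3/(-14043) = -32095/3*(-1/14043) = 32095/42129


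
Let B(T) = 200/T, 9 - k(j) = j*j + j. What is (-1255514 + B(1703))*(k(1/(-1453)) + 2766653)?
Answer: -12488880238064237045020/3595388927 ≈ -3.4736e+12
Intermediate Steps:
k(j) = 9 - j - j² (k(j) = 9 - (j*j + j) = 9 - (j² + j) = 9 - (j + j²) = 9 + (-j - j²) = 9 - j - j²)
(-1255514 + B(1703))*(k(1/(-1453)) + 2766653) = (-1255514 + 200/1703)*((9 - 1/(-1453) - (1/(-1453))²) + 2766653) = (-1255514 + 200*(1/1703))*((9 - 1*(-1/1453) - (-1/1453)²) + 2766653) = (-1255514 + 200/1703)*((9 + 1/1453 - 1*1/2111209) + 2766653) = -2138140142*((9 + 1/1453 - 1/2111209) + 2766653)/1703 = -2138140142*(19002333/2111209 + 2766653)/1703 = -2138140142/1703*5841001715810/2111209 = -12488880238064237045020/3595388927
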